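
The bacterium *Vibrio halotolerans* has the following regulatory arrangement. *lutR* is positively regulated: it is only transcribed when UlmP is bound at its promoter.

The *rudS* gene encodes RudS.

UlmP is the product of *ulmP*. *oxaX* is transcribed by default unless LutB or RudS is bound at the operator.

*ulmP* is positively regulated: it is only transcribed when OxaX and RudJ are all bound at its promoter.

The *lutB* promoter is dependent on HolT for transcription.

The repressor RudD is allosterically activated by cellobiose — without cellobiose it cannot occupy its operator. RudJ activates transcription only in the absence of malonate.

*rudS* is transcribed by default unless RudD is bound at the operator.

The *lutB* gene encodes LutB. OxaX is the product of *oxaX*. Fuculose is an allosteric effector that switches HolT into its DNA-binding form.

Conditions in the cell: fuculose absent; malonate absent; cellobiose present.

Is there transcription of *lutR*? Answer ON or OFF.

Fuculose is absent, so HolT is inactive.
Required activator HolT is absent, so *lutB* is not transcribed.
So LutB is not produced.
Cellobiose is present, so RudD is active.
With repressor RudD bound, *rudS* is not transcribed.
So RudS is not produced.
With no repressor bound, *oxaX* is transcribed.
So OxaX is produced and active.
Malonate is absent, so RudJ is active.
No repressor is bound and OxaX and RudJ are active, so *ulmP* is transcribed.
So UlmP is produced and active.
No repressor is bound and UlmP is active, so *lutR* is transcribed.

ON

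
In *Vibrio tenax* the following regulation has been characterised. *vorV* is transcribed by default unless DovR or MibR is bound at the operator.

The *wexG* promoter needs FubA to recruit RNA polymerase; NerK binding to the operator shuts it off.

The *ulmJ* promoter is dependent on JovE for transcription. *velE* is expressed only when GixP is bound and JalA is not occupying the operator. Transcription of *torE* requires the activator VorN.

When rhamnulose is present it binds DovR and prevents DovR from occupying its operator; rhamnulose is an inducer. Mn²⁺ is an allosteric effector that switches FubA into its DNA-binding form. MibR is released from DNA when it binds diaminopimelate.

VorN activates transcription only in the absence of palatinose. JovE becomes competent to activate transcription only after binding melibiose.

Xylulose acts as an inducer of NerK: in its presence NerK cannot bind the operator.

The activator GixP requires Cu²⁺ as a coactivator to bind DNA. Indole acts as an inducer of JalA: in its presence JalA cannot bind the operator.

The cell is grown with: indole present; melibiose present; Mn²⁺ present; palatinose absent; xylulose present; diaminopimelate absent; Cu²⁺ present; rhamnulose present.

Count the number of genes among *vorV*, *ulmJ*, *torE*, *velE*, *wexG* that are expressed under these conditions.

4

Rhamnulose is present, so DovR is inactive.
Diaminopimelate is absent, so MibR is active.
With repressor MibR bound, *vorV* is not transcribed.
→ *vorV* is OFF.
Melibiose is present, so JovE is active.
No repressor is bound and JovE is active, so *ulmJ* is transcribed.
→ *ulmJ* is ON.
Palatinose is absent, so VorN is active.
No repressor is bound and VorN is active, so *torE* is transcribed.
→ *torE* is ON.
Indole is present, so JalA is inactive.
Cu²⁺ is present, so GixP is active.
No repressor is bound and GixP is active, so *velE* is transcribed.
→ *velE* is ON.
Xylulose is present, so NerK is inactive.
Mn²⁺ is present, so FubA is active.
No repressor is bound and FubA is active, so *wexG* is transcribed.
→ *wexG* is ON.
4 of the 5 genes are transcribed.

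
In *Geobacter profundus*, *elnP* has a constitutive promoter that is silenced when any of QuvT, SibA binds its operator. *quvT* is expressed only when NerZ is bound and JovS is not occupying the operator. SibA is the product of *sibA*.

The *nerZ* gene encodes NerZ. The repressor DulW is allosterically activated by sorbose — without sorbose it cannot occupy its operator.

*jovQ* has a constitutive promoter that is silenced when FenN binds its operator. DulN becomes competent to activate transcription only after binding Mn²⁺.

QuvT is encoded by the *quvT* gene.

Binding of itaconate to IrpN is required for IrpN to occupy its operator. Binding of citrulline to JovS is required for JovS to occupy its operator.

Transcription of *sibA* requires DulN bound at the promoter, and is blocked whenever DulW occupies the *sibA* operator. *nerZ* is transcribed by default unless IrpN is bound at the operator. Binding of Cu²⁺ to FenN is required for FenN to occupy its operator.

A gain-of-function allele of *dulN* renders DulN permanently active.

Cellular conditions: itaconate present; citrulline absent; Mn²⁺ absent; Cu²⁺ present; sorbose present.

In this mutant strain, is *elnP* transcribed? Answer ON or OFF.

ON

Citrulline is absent, so JovS is inactive.
Itaconate is present, so IrpN is active.
With repressor IrpN bound, *nerZ* is not transcribed.
So NerZ is not produced.
Required activator NerZ is absent, so *quvT* is not transcribed.
So QuvT is not produced.
DulN is constitutively active in this strain.
Sorbose is present, so DulW is active.
With repressor DulW bound, *sibA* is not transcribed.
So SibA is not produced.
With no repressor bound, *elnP* is transcribed.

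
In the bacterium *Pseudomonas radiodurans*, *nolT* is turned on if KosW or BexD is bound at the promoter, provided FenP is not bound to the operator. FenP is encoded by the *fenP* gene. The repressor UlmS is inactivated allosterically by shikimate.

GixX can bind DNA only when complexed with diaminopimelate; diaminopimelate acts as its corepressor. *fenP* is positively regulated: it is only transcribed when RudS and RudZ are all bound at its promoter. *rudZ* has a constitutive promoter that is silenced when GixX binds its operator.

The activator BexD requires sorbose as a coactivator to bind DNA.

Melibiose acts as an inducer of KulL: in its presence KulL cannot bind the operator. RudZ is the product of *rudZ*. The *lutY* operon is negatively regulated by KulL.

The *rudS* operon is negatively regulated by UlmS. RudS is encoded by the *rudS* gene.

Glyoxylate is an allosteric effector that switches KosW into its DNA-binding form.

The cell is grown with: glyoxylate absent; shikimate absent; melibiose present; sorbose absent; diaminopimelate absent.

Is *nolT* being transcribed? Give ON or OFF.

Shikimate is absent, so UlmS is active.
With repressor UlmS bound, *rudS* is not transcribed.
So RudS is not produced.
Diaminopimelate is absent, so GixX is inactive.
With no repressor bound, *rudZ* is transcribed.
So RudZ is produced and active.
Required activator RudS is absent, so *fenP* is not transcribed.
So FenP is not produced.
Glyoxylate is absent, so KosW is inactive.
Sorbose is absent, so BexD is inactive.
No activator is available at the *nolT* promoter, so *nolT* is not transcribed.

OFF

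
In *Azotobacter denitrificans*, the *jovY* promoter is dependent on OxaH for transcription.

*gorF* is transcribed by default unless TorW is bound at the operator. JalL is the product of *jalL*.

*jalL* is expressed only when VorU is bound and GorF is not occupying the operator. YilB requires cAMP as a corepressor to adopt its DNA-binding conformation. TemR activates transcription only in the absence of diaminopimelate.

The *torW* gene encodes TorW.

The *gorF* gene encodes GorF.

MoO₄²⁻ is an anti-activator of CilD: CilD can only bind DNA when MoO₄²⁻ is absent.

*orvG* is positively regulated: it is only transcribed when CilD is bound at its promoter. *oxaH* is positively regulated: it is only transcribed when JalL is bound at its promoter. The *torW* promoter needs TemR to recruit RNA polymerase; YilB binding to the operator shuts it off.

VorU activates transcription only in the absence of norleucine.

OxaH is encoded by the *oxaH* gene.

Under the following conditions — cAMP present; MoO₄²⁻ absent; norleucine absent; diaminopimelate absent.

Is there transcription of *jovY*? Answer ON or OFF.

Diaminopimelate is absent, so TemR is active.
cAMP is present, so YilB is active.
With repressor YilB bound, *torW* is not transcribed.
So TorW is not produced.
With no repressor bound, *gorF* is transcribed.
So GorF is produced and active.
Norleucine is absent, so VorU is active.
With repressor GorF bound, *jalL* is not transcribed.
So JalL is not produced.
Required activator JalL is absent, so *oxaH* is not transcribed.
So OxaH is not produced.
Required activator OxaH is absent, so *jovY* is not transcribed.

OFF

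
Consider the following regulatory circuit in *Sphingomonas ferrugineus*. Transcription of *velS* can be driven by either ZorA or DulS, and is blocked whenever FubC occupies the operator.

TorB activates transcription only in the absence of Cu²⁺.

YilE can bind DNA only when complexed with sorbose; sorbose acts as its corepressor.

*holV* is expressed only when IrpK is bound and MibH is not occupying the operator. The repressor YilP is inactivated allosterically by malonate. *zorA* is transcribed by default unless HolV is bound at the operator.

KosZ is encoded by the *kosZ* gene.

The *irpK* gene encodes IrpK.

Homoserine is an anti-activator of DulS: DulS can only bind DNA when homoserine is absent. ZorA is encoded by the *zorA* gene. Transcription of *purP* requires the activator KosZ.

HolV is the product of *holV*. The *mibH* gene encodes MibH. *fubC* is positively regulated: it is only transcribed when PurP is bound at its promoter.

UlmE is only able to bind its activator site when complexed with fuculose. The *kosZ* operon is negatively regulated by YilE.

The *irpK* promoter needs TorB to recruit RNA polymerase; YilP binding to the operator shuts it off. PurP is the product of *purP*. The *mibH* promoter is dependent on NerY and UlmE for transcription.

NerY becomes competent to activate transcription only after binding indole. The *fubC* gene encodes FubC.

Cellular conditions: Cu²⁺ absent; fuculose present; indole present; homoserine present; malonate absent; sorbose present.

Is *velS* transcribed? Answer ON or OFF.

ON

Cu²⁺ is absent, so TorB is active.
Malonate is absent, so YilP is active.
With repressor YilP bound, *irpK* is not transcribed.
So IrpK is not produced.
Indole is present, so NerY is active.
Fuculose is present, so UlmE is active.
No repressor is bound and NerY and UlmE are active, so *mibH* is transcribed.
So MibH is produced and active.
With repressor MibH bound, *holV* is not transcribed.
So HolV is not produced.
With no repressor bound, *zorA* is transcribed.
So ZorA is produced and active.
Homoserine is present, so DulS is inactive.
Sorbose is present, so YilE is active.
With repressor YilE bound, *kosZ* is not transcribed.
So KosZ is not produced.
Required activator KosZ is absent, so *purP* is not transcribed.
So PurP is not produced.
Required activator PurP is absent, so *fubC* is not transcribed.
So FubC is not produced.
Activator ZorA is present, so *velS* is transcribed.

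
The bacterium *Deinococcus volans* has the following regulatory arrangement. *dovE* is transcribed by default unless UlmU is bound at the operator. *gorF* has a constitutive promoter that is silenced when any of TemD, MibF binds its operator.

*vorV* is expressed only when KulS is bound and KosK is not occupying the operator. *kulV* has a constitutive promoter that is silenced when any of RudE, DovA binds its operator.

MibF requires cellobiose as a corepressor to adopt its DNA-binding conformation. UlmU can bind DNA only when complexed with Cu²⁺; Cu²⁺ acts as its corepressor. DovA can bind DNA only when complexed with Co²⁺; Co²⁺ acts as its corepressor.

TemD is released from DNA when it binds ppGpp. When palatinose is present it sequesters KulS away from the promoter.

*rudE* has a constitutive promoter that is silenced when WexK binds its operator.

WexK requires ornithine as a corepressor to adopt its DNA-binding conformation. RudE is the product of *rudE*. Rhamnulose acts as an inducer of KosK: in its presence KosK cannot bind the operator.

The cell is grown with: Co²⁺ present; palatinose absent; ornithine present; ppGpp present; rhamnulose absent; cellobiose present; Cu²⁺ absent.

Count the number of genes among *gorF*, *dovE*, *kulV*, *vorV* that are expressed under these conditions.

1

ppGpp is present, so TemD is inactive.
Cellobiose is present, so MibF is active.
With repressor MibF bound, *gorF* is not transcribed.
→ *gorF* is OFF.
Cu²⁺ is absent, so UlmU is inactive.
With no repressor bound, *dovE* is transcribed.
→ *dovE* is ON.
Ornithine is present, so WexK is active.
With repressor WexK bound, *rudE* is not transcribed.
So RudE is not produced.
Co²⁺ is present, so DovA is active.
With repressor DovA bound, *kulV* is not transcribed.
→ *kulV* is OFF.
Palatinose is absent, so KulS is active.
Rhamnulose is absent, so KosK is active.
With repressor KosK bound, *vorV* is not transcribed.
→ *vorV* is OFF.
1 of the 4 genes is transcribed.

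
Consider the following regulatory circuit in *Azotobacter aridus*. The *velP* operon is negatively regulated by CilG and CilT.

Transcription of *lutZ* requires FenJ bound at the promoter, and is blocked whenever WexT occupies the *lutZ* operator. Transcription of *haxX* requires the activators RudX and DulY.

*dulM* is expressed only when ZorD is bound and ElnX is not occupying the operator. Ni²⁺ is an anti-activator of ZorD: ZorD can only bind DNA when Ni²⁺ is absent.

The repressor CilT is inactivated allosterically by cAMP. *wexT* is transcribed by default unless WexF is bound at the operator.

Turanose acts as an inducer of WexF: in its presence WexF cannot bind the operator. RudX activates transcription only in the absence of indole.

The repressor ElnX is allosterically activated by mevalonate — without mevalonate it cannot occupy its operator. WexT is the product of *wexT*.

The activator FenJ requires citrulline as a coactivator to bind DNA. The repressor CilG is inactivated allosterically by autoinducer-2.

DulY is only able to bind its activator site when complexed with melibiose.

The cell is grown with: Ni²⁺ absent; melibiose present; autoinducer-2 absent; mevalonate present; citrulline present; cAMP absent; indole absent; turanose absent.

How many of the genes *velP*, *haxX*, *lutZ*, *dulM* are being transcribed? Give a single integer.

2

Autoinducer-2 is absent, so CilG is active.
cAMP is absent, so CilT is active.
With repressor CilG bound, *velP* is not transcribed.
→ *velP* is OFF.
Indole is absent, so RudX is active.
Melibiose is present, so DulY is active.
No repressor is bound and RudX and DulY are active, so *haxX* is transcribed.
→ *haxX* is ON.
Citrulline is present, so FenJ is active.
Turanose is absent, so WexF is active.
With repressor WexF bound, *wexT* is not transcribed.
So WexT is not produced.
No repressor is bound and FenJ is active, so *lutZ* is transcribed.
→ *lutZ* is ON.
Mevalonate is present, so ElnX is active.
Ni²⁺ is absent, so ZorD is active.
With repressor ElnX bound, *dulM* is not transcribed.
→ *dulM* is OFF.
2 of the 4 genes are transcribed.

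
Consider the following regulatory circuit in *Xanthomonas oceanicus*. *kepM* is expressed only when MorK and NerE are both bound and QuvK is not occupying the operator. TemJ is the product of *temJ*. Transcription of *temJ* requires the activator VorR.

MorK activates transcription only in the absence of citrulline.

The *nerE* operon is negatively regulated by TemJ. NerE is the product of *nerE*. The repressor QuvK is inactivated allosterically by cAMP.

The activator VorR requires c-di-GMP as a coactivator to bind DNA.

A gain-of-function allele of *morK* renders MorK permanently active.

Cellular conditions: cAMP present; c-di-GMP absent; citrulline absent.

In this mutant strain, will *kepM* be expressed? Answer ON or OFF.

ON

MorK is constitutively active in this strain.
cAMP is present, so QuvK is inactive.
c-di-GMP is absent, so VorR is inactive.
Required activator VorR is absent, so *temJ* is not transcribed.
So TemJ is not produced.
With no repressor bound, *nerE* is transcribed.
So NerE is produced and active.
No repressor is bound and MorK and NerE are active, so *kepM* is transcribed.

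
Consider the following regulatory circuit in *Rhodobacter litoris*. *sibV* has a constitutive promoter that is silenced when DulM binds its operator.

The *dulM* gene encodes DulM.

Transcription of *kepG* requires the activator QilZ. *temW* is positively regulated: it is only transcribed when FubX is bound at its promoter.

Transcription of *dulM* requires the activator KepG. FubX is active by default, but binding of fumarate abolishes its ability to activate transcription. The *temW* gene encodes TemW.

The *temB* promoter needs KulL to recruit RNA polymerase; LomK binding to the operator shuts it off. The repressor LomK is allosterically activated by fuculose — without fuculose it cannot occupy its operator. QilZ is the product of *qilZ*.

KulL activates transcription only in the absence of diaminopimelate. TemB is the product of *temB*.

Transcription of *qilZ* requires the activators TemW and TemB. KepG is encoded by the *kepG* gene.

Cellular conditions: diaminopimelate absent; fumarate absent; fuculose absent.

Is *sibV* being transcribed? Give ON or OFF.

OFF

Fumarate is absent, so FubX is active.
No repressor is bound and FubX is active, so *temW* is transcribed.
So TemW is produced and active.
Fuculose is absent, so LomK is inactive.
Diaminopimelate is absent, so KulL is active.
No repressor is bound and KulL is active, so *temB* is transcribed.
So TemB is produced and active.
No repressor is bound and TemW and TemB are active, so *qilZ* is transcribed.
So QilZ is produced and active.
No repressor is bound and QilZ is active, so *kepG* is transcribed.
So KepG is produced and active.
No repressor is bound and KepG is active, so *dulM* is transcribed.
So DulM is produced and active.
With repressor DulM bound, *sibV* is not transcribed.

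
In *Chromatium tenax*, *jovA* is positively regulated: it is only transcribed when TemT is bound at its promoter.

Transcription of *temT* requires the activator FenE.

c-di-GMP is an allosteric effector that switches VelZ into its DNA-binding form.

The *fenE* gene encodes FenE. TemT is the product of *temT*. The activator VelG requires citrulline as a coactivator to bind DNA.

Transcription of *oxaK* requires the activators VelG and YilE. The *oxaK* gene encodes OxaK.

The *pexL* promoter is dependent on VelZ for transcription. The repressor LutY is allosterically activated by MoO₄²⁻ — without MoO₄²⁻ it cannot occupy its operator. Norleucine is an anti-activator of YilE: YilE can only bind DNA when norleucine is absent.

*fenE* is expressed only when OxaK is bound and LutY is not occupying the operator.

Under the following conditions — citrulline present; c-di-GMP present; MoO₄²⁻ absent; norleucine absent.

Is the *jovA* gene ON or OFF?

ON

Citrulline is present, so VelG is active.
Norleucine is absent, so YilE is active.
No repressor is bound and VelG and YilE are active, so *oxaK* is transcribed.
So OxaK is produced and active.
MoO₄²⁻ is absent, so LutY is inactive.
No repressor is bound and OxaK is active, so *fenE* is transcribed.
So FenE is produced and active.
No repressor is bound and FenE is active, so *temT* is transcribed.
So TemT is produced and active.
No repressor is bound and TemT is active, so *jovA* is transcribed.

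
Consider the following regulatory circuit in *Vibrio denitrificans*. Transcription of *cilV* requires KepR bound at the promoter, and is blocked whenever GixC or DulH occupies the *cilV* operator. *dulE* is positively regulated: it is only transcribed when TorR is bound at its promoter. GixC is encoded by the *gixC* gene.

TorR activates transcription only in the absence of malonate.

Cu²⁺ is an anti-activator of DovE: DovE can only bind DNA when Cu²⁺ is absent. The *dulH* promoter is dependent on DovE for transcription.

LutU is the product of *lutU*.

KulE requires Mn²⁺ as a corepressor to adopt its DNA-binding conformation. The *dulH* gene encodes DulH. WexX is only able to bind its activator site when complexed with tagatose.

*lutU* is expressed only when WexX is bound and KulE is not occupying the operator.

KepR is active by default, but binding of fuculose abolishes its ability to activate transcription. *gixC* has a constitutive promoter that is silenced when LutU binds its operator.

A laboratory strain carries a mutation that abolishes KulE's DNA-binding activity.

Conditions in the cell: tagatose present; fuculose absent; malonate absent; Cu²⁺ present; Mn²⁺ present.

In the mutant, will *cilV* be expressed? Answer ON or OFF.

ON

Fuculose is absent, so KepR is active.
Tagatose is present, so WexX is active.
KulE is non-functional in this strain, so it has no effect.
No repressor is bound and WexX is active, so *lutU* is transcribed.
So LutU is produced and active.
With repressor LutU bound, *gixC* is not transcribed.
So GixC is not produced.
Cu²⁺ is present, so DovE is inactive.
Required activator DovE is absent, so *dulH* is not transcribed.
So DulH is not produced.
No repressor is bound and KepR is active, so *cilV* is transcribed.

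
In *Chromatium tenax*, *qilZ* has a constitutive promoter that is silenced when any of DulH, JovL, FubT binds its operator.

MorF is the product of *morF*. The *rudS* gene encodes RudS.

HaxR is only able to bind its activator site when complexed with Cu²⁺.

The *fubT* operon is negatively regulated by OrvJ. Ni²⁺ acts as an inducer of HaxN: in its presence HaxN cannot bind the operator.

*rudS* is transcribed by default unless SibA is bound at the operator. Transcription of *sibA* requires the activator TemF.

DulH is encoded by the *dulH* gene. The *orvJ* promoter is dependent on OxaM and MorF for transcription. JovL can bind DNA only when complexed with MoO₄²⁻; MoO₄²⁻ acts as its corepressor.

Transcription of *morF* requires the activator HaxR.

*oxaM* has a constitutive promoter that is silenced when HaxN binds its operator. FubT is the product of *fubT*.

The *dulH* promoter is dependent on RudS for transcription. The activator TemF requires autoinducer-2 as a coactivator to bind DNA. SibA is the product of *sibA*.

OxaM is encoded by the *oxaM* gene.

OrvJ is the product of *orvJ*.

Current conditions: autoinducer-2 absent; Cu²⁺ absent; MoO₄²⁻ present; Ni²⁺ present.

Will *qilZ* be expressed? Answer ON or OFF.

OFF

Autoinducer-2 is absent, so TemF is inactive.
Required activator TemF is absent, so *sibA* is not transcribed.
So SibA is not produced.
With no repressor bound, *rudS* is transcribed.
So RudS is produced and active.
No repressor is bound and RudS is active, so *dulH* is transcribed.
So DulH is produced and active.
MoO₄²⁻ is present, so JovL is active.
Ni²⁺ is present, so HaxN is inactive.
With no repressor bound, *oxaM* is transcribed.
So OxaM is produced and active.
Cu²⁺ is absent, so HaxR is inactive.
Required activator HaxR is absent, so *morF* is not transcribed.
So MorF is not produced.
Required activator MorF is absent, so *orvJ* is not transcribed.
So OrvJ is not produced.
With no repressor bound, *fubT* is transcribed.
So FubT is produced and active.
With repressor DulH bound, *qilZ* is not transcribed.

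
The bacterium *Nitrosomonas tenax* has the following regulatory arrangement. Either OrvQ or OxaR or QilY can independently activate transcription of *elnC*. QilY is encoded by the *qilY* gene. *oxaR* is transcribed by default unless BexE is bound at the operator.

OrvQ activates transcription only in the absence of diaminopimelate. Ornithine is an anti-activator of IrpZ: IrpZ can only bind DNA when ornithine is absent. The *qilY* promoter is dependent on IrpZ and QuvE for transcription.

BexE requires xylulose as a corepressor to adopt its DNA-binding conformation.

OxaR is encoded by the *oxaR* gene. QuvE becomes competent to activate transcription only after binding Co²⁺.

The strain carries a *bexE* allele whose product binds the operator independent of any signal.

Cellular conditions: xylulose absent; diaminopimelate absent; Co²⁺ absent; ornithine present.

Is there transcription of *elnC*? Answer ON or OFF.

ON

Diaminopimelate is absent, so OrvQ is active.
BexE is constitutively active in this strain.
With repressor BexE bound, *oxaR* is not transcribed.
So OxaR is not produced.
Ornithine is present, so IrpZ is inactive.
Co²⁺ is absent, so QuvE is inactive.
Required activator IrpZ is absent, so *qilY* is not transcribed.
So QilY is not produced.
Activator OrvQ is present, so *elnC* is transcribed.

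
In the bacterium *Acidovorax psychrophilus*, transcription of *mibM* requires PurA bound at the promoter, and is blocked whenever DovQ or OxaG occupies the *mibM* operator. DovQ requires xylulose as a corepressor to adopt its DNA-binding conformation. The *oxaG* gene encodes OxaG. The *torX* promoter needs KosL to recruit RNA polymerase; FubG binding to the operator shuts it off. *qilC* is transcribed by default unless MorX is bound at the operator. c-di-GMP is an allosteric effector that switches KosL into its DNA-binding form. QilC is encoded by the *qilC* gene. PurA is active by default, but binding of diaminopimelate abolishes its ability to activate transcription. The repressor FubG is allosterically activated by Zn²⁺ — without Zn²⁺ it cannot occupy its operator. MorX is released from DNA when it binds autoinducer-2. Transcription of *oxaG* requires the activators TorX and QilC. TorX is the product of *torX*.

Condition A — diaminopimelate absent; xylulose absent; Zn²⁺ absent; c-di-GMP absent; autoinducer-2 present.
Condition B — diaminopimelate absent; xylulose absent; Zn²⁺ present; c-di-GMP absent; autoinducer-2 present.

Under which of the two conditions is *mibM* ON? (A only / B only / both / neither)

Condition A:
Diaminopimelate is absent, so PurA is active.
Xylulose is absent, so DovQ is inactive.
Zn²⁺ is absent, so FubG is inactive.
c-di-GMP is absent, so KosL is inactive.
Required activator KosL is absent, so *torX* is not transcribed.
So TorX is not produced.
Autoinducer-2 is present, so MorX is inactive.
With no repressor bound, *qilC* is transcribed.
So QilC is produced and active.
Required activator TorX is absent, so *oxaG* is not transcribed.
So OxaG is not produced.
No repressor is bound and PurA is active, so *mibM* is transcribed.
→ *mibM* is ON in A.
Condition B:
Diaminopimelate is absent, so PurA is active.
Xylulose is absent, so DovQ is inactive.
Zn²⁺ is present, so FubG is active.
c-di-GMP is absent, so KosL is inactive.
With repressor FubG bound, *torX* is not transcribed.
So TorX is not produced.
Autoinducer-2 is present, so MorX is inactive.
With no repressor bound, *qilC* is transcribed.
So QilC is produced and active.
Required activator TorX is absent, so *oxaG* is not transcribed.
So OxaG is not produced.
No repressor is bound and PurA is active, so *mibM* is transcribed.
→ *mibM* is ON in B.

both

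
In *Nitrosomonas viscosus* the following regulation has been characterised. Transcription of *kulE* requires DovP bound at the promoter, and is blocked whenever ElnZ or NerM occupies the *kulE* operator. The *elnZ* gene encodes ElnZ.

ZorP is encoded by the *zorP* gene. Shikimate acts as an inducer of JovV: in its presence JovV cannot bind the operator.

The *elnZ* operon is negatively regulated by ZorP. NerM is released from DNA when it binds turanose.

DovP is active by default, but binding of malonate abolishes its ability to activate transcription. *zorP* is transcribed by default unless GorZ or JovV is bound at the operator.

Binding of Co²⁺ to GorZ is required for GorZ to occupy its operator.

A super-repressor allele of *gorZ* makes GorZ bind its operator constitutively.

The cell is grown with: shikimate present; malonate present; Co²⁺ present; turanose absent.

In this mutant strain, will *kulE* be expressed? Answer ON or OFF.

OFF

GorZ is constitutively active in this strain.
Shikimate is present, so JovV is inactive.
With repressor GorZ bound, *zorP* is not transcribed.
So ZorP is not produced.
With no repressor bound, *elnZ* is transcribed.
So ElnZ is produced and active.
Turanose is absent, so NerM is active.
Malonate is present, so DovP is inactive.
With repressor ElnZ bound, *kulE* is not transcribed.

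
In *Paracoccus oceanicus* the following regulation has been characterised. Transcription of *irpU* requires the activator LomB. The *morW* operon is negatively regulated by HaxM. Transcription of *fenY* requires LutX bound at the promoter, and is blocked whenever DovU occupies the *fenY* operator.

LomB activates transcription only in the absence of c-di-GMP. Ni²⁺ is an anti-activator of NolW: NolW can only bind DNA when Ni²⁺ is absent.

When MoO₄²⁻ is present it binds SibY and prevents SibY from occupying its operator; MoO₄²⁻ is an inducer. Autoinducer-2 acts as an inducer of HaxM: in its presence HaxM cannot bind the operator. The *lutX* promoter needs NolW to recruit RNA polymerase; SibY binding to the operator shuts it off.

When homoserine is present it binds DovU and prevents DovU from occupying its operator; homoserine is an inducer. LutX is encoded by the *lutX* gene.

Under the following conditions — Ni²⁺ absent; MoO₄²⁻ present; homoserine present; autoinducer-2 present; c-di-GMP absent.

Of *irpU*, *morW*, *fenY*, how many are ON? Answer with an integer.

3

c-di-GMP is absent, so LomB is active.
No repressor is bound and LomB is active, so *irpU* is transcribed.
→ *irpU* is ON.
Autoinducer-2 is present, so HaxM is inactive.
With no repressor bound, *morW* is transcribed.
→ *morW* is ON.
Homoserine is present, so DovU is inactive.
Ni²⁺ is absent, so NolW is active.
MoO₄²⁻ is present, so SibY is inactive.
No repressor is bound and NolW is active, so *lutX* is transcribed.
So LutX is produced and active.
No repressor is bound and LutX is active, so *fenY* is transcribed.
→ *fenY* is ON.
3 of the 3 genes are transcribed.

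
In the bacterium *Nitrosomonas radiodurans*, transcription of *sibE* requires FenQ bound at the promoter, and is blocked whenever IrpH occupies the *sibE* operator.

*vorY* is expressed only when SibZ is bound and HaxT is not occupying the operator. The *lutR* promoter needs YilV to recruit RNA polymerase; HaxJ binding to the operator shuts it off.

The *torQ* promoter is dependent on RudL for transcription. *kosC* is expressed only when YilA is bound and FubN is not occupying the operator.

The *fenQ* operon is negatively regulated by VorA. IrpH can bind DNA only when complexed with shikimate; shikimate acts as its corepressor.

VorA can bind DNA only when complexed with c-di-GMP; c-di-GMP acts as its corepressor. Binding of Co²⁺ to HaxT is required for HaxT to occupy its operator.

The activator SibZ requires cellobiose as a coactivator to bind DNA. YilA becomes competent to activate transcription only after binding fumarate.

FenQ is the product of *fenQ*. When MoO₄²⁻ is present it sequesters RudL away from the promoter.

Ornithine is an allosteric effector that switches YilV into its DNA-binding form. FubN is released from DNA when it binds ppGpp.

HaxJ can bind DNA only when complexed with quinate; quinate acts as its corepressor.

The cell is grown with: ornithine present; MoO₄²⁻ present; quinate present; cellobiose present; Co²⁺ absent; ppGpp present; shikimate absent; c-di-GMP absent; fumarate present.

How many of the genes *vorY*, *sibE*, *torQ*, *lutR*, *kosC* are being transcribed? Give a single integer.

3

Co²⁺ is absent, so HaxT is inactive.
Cellobiose is present, so SibZ is active.
No repressor is bound and SibZ is active, so *vorY* is transcribed.
→ *vorY* is ON.
c-di-GMP is absent, so VorA is inactive.
With no repressor bound, *fenQ* is transcribed.
So FenQ is produced and active.
Shikimate is absent, so IrpH is inactive.
No repressor is bound and FenQ is active, so *sibE* is transcribed.
→ *sibE* is ON.
MoO₄²⁻ is present, so RudL is inactive.
Required activator RudL is absent, so *torQ* is not transcribed.
→ *torQ* is OFF.
Ornithine is present, so YilV is active.
Quinate is present, so HaxJ is active.
With repressor HaxJ bound, *lutR* is not transcribed.
→ *lutR* is OFF.
ppGpp is present, so FubN is inactive.
Fumarate is present, so YilA is active.
No repressor is bound and YilA is active, so *kosC* is transcribed.
→ *kosC* is ON.
3 of the 5 genes are transcribed.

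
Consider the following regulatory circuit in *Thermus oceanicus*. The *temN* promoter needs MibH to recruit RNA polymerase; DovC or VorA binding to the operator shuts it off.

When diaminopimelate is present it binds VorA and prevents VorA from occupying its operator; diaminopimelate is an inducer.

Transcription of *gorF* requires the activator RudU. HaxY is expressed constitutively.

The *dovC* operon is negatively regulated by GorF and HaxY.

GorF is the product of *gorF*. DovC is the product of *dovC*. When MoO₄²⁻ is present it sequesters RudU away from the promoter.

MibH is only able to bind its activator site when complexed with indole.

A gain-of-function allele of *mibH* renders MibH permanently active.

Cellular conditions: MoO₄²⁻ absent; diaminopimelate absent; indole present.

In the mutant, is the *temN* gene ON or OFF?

OFF

MibH is constitutively active in this strain.
MoO₄²⁻ is absent, so RudU is active.
No repressor is bound and RudU is active, so *gorF* is transcribed.
So GorF is produced and active.
HaxY is produced constitutively and is active.
With repressor GorF bound, *dovC* is not transcribed.
So DovC is not produced.
Diaminopimelate is absent, so VorA is active.
With repressor VorA bound, *temN* is not transcribed.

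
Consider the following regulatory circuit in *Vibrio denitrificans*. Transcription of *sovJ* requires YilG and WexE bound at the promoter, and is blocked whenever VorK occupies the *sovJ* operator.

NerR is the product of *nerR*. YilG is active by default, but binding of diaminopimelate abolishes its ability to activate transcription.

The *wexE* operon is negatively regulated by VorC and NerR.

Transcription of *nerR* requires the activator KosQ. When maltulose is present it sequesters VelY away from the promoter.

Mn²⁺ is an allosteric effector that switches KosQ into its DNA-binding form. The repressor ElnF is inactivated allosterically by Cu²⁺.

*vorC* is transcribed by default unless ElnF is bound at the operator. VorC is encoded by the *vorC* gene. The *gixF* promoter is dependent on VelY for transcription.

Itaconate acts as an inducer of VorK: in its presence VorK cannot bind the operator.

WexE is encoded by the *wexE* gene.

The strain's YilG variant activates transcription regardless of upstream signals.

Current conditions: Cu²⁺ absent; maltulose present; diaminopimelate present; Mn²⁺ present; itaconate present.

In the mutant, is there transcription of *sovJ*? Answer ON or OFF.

Itaconate is present, so VorK is inactive.
YilG is constitutively active in this strain.
Cu²⁺ is absent, so ElnF is active.
With repressor ElnF bound, *vorC* is not transcribed.
So VorC is not produced.
Mn²⁺ is present, so KosQ is active.
No repressor is bound and KosQ is active, so *nerR* is transcribed.
So NerR is produced and active.
With repressor NerR bound, *wexE* is not transcribed.
So WexE is not produced.
Required activator WexE is absent, so *sovJ* is not transcribed.

OFF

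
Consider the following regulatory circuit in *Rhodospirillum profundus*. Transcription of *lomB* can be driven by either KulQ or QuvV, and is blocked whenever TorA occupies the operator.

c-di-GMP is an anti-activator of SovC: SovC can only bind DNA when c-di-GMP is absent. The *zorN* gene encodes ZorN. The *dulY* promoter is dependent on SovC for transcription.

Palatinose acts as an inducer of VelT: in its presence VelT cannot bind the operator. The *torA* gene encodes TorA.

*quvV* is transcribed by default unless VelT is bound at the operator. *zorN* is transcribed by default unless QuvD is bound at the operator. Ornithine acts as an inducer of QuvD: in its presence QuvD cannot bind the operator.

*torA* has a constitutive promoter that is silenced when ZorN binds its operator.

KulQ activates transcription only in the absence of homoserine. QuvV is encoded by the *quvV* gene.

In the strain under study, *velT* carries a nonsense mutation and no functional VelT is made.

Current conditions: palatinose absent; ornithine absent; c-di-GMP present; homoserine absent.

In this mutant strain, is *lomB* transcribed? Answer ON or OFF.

OFF

Ornithine is absent, so QuvD is active.
With repressor QuvD bound, *zorN* is not transcribed.
So ZorN is not produced.
With no repressor bound, *torA* is transcribed.
So TorA is produced and active.
Homoserine is absent, so KulQ is active.
VelT is non-functional in this strain, so it has no effect.
With no repressor bound, *quvV* is transcribed.
So QuvV is produced and active.
With repressor TorA bound, *lomB* is not transcribed.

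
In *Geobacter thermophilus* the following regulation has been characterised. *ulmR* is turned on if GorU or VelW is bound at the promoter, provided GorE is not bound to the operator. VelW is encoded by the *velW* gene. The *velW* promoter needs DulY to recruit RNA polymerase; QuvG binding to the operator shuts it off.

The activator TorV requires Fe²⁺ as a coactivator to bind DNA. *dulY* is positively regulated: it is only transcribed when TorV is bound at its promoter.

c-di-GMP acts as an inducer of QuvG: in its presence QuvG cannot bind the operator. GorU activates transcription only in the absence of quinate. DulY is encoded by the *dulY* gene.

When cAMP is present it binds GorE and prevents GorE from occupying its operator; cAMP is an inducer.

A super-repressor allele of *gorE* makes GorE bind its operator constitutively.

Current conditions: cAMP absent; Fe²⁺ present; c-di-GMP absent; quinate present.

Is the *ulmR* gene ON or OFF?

OFF

GorE is constitutively active in this strain.
Quinate is present, so GorU is inactive.
c-di-GMP is absent, so QuvG is active.
Fe²⁺ is present, so TorV is active.
No repressor is bound and TorV is active, so *dulY* is transcribed.
So DulY is produced and active.
With repressor QuvG bound, *velW* is not transcribed.
So VelW is not produced.
With repressor GorE bound, *ulmR* is not transcribed.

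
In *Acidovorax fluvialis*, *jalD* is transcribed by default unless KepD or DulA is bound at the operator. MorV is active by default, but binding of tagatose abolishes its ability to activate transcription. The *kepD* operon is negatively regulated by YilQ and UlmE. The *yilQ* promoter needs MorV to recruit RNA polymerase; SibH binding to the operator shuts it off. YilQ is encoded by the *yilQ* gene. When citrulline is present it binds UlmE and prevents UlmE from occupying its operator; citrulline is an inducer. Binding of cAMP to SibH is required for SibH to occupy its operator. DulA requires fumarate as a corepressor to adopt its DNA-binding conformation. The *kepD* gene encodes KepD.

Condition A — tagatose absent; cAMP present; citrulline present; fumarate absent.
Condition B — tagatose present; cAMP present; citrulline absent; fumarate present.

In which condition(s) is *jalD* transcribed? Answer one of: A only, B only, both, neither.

neither

Condition A:
Tagatose is absent, so MorV is active.
cAMP is present, so SibH is active.
With repressor SibH bound, *yilQ* is not transcribed.
So YilQ is not produced.
Citrulline is present, so UlmE is inactive.
With no repressor bound, *kepD* is transcribed.
So KepD is produced and active.
Fumarate is absent, so DulA is inactive.
With repressor KepD bound, *jalD* is not transcribed.
→ *jalD* is OFF in A.
Condition B:
Tagatose is present, so MorV is inactive.
cAMP is present, so SibH is active.
With repressor SibH bound, *yilQ* is not transcribed.
So YilQ is not produced.
Citrulline is absent, so UlmE is active.
With repressor UlmE bound, *kepD* is not transcribed.
So KepD is not produced.
Fumarate is present, so DulA is active.
With repressor DulA bound, *jalD* is not transcribed.
→ *jalD* is OFF in B.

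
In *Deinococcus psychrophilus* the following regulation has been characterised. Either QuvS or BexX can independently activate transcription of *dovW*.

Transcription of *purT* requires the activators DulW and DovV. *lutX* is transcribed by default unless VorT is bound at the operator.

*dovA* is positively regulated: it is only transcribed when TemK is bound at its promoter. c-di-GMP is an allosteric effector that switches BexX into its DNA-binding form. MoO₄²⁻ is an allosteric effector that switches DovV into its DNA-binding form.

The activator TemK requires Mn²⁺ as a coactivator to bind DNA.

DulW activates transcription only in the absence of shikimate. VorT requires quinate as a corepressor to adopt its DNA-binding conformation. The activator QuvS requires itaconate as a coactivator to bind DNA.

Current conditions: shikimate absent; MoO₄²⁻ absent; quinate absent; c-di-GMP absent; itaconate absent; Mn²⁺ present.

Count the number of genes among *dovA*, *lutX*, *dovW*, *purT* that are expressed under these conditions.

Mn²⁺ is present, so TemK is active.
No repressor is bound and TemK is active, so *dovA* is transcribed.
→ *dovA* is ON.
Quinate is absent, so VorT is inactive.
With no repressor bound, *lutX* is transcribed.
→ *lutX* is ON.
Itaconate is absent, so QuvS is inactive.
c-di-GMP is absent, so BexX is inactive.
No activator is available at the *dovW* promoter, so *dovW* is not transcribed.
→ *dovW* is OFF.
Shikimate is absent, so DulW is active.
MoO₄²⁻ is absent, so DovV is inactive.
Required activator DovV is absent, so *purT* is not transcribed.
→ *purT* is OFF.
2 of the 4 genes are transcribed.

2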